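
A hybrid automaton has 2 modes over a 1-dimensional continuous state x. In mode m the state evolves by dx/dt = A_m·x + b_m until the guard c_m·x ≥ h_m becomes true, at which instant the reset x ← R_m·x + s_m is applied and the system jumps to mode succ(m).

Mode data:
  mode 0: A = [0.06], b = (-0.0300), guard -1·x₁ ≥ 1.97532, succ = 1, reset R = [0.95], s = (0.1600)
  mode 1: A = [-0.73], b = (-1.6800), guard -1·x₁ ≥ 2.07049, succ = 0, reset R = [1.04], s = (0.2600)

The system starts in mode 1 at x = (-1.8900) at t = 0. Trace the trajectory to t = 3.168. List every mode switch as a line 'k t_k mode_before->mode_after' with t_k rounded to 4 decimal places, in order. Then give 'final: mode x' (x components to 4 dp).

1 0.7912 1->0
2 1.3528 0->1
3 2.6259 1->0
final: 0 -1.9724

Mode 1: guard c·x = 2.0705 hit at Δt = 0.7912 (t = 0.7912), x⁻ = (-2.0705) → reset → x⁺ = (-1.8933), jump to mode 0
Mode 0: guard c·x = 1.9753 hit at Δt = 0.5615 (t = 1.3528), x⁻ = (-1.9753) → reset → x⁺ = (-1.7166), jump to mode 1
Mode 1: guard c·x = 2.0705 hit at Δt = 1.2732 (t = 2.6259), x⁻ = (-2.0705) → reset → x⁺ = (-1.8933), jump to mode 0
Mode 0: flow for 0.5421 to horizon, guard not reached → x = (-1.9724)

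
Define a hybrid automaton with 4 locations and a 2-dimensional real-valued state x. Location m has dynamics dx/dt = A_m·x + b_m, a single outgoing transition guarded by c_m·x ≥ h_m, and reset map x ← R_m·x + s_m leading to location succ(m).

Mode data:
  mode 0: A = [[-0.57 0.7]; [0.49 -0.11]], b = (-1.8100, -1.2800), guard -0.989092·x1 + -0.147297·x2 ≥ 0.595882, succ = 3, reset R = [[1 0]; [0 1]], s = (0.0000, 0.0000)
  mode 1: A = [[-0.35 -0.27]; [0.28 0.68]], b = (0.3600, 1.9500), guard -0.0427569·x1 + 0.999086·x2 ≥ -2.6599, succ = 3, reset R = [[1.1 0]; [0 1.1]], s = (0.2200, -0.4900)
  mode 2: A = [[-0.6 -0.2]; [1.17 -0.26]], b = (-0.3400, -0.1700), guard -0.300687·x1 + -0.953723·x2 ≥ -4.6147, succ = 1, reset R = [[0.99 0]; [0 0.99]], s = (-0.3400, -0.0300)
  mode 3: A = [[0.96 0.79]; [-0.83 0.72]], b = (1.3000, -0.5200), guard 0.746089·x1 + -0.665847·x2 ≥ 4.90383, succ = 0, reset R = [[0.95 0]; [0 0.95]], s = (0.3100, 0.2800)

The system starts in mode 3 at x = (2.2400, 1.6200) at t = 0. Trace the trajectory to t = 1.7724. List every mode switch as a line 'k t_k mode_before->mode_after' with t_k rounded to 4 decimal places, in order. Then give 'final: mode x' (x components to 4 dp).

Mode 3: guard c·x = 4.9038 hit at Δt = 0.6596 (t = 0.6596), x⁻ = (6.0701, -0.5632) → reset → x⁺ = (6.0766, -0.2550), jump to mode 0
Mode 0: flow for 1.1128 to horizon, guard not reached → x = (1.8780, 0.3229)

1 0.6596 3->0
final: 0 1.8780 0.3229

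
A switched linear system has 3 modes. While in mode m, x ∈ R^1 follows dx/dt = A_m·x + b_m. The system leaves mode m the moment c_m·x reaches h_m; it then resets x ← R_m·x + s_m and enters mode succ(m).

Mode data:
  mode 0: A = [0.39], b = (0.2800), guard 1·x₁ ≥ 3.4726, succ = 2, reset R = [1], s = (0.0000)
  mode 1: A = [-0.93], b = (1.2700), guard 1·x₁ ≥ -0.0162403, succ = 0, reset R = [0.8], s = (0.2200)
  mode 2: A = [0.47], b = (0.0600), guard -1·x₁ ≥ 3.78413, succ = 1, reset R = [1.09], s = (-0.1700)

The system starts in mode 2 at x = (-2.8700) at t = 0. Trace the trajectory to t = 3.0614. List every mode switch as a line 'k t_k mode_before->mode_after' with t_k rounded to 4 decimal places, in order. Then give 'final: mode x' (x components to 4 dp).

Mode 2: guard c·x = 3.7841 hit at Δt = 0.6121 (t = 0.6121), x⁻ = (-3.7841) → reset → x⁺ = (-4.2947), jump to mode 1
Mode 1: guard c·x = -0.0162 hit at Δt = 1.5162 (t = 2.1283), x⁻ = (-0.0162) → reset → x⁺ = (0.2070), jump to mode 0
Mode 0: flow for 0.9331 to horizon, guard not reached → x = (0.6130)

1 0.6121 2->1
2 2.1283 1->0
final: 0 0.6130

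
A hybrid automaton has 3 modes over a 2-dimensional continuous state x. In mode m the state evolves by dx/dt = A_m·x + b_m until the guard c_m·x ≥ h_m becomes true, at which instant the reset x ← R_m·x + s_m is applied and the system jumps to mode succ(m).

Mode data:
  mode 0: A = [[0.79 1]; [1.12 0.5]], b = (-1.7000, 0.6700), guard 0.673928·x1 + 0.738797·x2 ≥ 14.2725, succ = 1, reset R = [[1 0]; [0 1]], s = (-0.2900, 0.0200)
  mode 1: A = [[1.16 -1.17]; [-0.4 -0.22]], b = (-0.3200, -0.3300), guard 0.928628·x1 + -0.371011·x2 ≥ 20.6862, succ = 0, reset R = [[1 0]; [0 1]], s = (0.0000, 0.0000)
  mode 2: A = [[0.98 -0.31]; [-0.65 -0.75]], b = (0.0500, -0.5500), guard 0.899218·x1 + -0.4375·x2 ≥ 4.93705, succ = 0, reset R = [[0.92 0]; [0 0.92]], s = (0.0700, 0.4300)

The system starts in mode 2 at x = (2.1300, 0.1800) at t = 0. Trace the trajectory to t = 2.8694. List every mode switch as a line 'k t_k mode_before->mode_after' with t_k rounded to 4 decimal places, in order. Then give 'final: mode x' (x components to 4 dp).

1 0.7670 2->0
2 1.8148 0->1
final: 1 21.7104 1.3378

Mode 2: guard c·x = 4.9371 hit at Δt = 0.7670 (t = 0.7670), x⁻ = (4.7611, -1.4989) → reset → x⁺ = (4.4502, -0.9490), jump to mode 0
Mode 0: guard c·x = 14.2725 hit at Δt = 1.0478 (t = 1.8148), x⁻ = (11.2616, 9.0458) → reset → x⁺ = (10.9716, 9.0658), jump to mode 1
Mode 1: flow for 1.0546 to horizon, guard not reached → x = (21.7104, 1.3378)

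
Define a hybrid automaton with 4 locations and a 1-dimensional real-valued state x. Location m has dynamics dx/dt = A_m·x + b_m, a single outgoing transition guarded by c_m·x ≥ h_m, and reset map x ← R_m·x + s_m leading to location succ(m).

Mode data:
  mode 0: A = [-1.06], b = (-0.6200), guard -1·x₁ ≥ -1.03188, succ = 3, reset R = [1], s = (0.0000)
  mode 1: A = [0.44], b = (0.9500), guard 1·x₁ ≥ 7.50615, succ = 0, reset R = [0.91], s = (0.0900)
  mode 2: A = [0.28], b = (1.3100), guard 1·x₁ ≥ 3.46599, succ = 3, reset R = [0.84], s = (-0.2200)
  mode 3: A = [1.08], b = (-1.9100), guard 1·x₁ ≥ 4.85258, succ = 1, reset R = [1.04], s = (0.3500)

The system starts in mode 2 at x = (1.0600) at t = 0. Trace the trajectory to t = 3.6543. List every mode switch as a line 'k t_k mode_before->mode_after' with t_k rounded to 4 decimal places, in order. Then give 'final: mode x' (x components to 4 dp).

Mode 2: guard c·x = 3.4660 hit at Δt = 1.2505 (t = 1.2505), x⁻ = (3.4660) → reset → x⁺ = (2.6914), jump to mode 3
Mode 3: guard c·x = 4.8526 hit at Δt = 1.1171 (t = 2.3676), x⁻ = (4.8526) → reset → x⁺ = (5.3967), jump to mode 1
Mode 1: guard c·x = 7.5061 hit at Δt = 0.5596 (t = 2.9272), x⁻ = (7.5062) → reset → x⁺ = (6.9206), jump to mode 0
Mode 0: flow for 0.7271 to horizon, guard not reached → x = (2.8877)

1 1.2505 2->3
2 2.3676 3->1
3 2.9272 1->0
final: 0 2.8877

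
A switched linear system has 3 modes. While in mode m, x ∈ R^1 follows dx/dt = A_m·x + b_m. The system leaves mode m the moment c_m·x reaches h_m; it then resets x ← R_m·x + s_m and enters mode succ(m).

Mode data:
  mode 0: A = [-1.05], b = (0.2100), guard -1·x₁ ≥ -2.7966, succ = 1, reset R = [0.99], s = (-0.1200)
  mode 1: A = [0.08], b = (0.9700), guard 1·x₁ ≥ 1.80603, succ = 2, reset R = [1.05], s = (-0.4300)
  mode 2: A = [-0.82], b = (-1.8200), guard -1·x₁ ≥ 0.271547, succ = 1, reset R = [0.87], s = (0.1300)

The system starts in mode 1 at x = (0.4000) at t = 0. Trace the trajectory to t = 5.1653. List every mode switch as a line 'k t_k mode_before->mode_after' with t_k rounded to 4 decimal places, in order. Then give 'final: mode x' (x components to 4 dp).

1 1.3299 1->2
2 2.1076 2->1
3 3.9532 1->2
4 4.7309 2->1
final: 1 0.3187

Mode 1: guard c·x = 1.8060 hit at Δt = 1.3299 (t = 1.3299), x⁻ = (1.8060) → reset → x⁺ = (1.4663), jump to mode 2
Mode 2: guard c·x = 0.2715 hit at Δt = 0.7777 (t = 2.1076), x⁻ = (-0.2715) → reset → x⁺ = (-0.1062), jump to mode 1
Mode 1: guard c·x = 1.8060 hit at Δt = 1.8456 (t = 3.9532), x⁻ = (1.8060) → reset → x⁺ = (1.4663), jump to mode 2
Mode 2: guard c·x = 0.2715 hit at Δt = 0.7777 (t = 4.7309), x⁻ = (-0.2715) → reset → x⁺ = (-0.1062), jump to mode 1
Mode 1: flow for 0.4344 to horizon, guard not reached → x = (0.3187)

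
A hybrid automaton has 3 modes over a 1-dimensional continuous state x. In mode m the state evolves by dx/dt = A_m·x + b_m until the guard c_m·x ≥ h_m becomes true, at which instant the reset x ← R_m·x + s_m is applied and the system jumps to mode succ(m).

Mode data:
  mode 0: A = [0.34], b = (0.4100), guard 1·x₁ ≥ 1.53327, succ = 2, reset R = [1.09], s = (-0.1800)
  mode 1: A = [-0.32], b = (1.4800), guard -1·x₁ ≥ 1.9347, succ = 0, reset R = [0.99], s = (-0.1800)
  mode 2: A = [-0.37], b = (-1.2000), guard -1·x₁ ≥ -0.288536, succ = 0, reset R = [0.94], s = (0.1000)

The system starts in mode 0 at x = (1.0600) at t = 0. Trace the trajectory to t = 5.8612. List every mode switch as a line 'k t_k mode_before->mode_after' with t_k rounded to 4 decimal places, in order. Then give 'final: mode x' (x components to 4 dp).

1 0.5579 0->2
2 1.3500 2->0
3 2.9737 0->2
4 3.7658 2->0
5 5.3895 0->2
final: 2 0.7330

Mode 0: guard c·x = 1.5333 hit at Δt = 0.5579 (t = 0.5579), x⁻ = (1.5333) → reset → x⁺ = (1.4913), jump to mode 2
Mode 2: guard c·x = -0.2885 hit at Δt = 0.7921 (t = 1.3500), x⁻ = (0.2885) → reset → x⁺ = (0.3712), jump to mode 0
Mode 0: guard c·x = 1.5333 hit at Δt = 1.6237 (t = 2.9737), x⁻ = (1.5333) → reset → x⁺ = (1.4913), jump to mode 2
Mode 2: guard c·x = -0.2885 hit at Δt = 0.7921 (t = 3.7658), x⁻ = (0.2885) → reset → x⁺ = (0.3712), jump to mode 0
Mode 0: guard c·x = 1.5333 hit at Δt = 1.6237 (t = 5.3895), x⁻ = (1.5333) → reset → x⁺ = (1.4913), jump to mode 2
Mode 2: flow for 0.4717 to horizon, guard not reached → x = (0.7330)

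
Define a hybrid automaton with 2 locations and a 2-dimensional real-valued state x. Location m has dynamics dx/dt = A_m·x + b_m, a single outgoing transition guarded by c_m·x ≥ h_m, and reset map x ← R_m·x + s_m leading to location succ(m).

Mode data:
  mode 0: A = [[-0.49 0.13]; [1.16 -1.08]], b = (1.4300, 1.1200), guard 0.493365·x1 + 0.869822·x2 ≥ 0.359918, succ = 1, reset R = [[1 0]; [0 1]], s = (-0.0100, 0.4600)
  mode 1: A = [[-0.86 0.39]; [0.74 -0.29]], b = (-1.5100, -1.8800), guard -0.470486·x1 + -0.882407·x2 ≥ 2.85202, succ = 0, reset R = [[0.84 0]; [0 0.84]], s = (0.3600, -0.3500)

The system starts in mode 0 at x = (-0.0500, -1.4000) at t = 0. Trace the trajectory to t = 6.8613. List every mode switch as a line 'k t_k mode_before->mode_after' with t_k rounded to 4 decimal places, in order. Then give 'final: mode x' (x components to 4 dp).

Mode 0: guard c·x = 0.3599 hit at Δt = 0.6376 (t = 0.6376), x⁻ = (0.7023, 0.0154) → reset → x⁺ = (0.6923, 0.4754), jump to mode 1
Mode 1: guard c·x = 2.8520 hit at Δt = 1.4855 (t = 2.1231), x⁻ = (-1.4679, -2.4494) → reset → x⁺ = (-0.8731, -2.4075), jump to mode 0
Mode 0: guard c·x = 0.3599 hit at Δt = 1.1245 (t = 3.2476), x⁻ = (0.6234, 0.0602) → reset → x⁺ = (0.6134, 0.5202), jump to mode 1
Mode 1: guard c·x = 2.8520 hit at Δt = 1.4800 (t = 4.7276), x⁻ = (-1.4808, -2.4425) → reset → x⁺ = (-0.8839, -2.4017), jump to mode 0
Mode 0: guard c·x = 0.3599 hit at Δt = 1.1277 (t = 5.8553), x⁻ = (0.6207, 0.0617) → reset → x⁺ = (0.6107, 0.5217), jump to mode 1
Mode 1: flow for 1.0060 to horizon, guard not reached → x = (-0.8985, -1.3961)

1 0.6376 0->1
2 2.1231 1->0
3 3.2476 0->1
4 4.7276 1->0
5 5.8553 0->1
final: 1 -0.8985 -1.3961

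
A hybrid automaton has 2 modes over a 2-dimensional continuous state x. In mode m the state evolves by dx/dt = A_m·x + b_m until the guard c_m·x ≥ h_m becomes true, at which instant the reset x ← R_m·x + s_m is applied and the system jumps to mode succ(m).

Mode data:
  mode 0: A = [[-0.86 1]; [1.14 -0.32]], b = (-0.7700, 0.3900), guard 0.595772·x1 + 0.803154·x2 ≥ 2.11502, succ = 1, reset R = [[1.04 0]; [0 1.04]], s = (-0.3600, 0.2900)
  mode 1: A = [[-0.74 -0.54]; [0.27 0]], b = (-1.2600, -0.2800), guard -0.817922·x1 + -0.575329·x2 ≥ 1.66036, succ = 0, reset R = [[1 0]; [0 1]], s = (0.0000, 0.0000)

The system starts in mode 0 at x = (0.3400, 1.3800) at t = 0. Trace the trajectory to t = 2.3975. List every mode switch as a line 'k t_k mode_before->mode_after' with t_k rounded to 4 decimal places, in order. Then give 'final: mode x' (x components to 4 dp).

Mode 0: guard c·x = 2.1150 hit at Δt = 1.2462 (t = 1.2462), x⁻ = (0.8383, 2.0116) → reset → x⁺ = (0.5118, 2.3820), jump to mode 1
Mode 1: flow for 1.1513 to horizon, guard not reached → x = (-1.6450, 1.8274)

1 1.2462 0->1
final: 1 -1.6450 1.8274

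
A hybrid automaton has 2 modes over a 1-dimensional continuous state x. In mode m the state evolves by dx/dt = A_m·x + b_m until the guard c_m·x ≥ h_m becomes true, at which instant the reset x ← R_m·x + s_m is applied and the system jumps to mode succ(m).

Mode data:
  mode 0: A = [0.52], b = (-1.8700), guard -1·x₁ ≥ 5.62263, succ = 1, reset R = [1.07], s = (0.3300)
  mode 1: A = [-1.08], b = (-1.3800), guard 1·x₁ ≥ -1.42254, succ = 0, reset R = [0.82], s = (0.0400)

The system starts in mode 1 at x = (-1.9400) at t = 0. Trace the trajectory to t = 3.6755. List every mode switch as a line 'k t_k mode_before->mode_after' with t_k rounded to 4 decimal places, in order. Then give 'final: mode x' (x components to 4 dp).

1 1.4079 1->0
2 2.6942 0->1
final: 1 -2.8054

Mode 1: guard c·x = -1.4225 hit at Δt = 1.4079 (t = 1.4079), x⁻ = (-1.4225) → reset → x⁺ = (-1.1265), jump to mode 0
Mode 0: guard c·x = 5.6226 hit at Δt = 1.2863 (t = 2.6942), x⁻ = (-5.6226) → reset → x⁺ = (-5.6862), jump to mode 1
Mode 1: flow for 0.9813 to horizon, guard not reached → x = (-2.8054)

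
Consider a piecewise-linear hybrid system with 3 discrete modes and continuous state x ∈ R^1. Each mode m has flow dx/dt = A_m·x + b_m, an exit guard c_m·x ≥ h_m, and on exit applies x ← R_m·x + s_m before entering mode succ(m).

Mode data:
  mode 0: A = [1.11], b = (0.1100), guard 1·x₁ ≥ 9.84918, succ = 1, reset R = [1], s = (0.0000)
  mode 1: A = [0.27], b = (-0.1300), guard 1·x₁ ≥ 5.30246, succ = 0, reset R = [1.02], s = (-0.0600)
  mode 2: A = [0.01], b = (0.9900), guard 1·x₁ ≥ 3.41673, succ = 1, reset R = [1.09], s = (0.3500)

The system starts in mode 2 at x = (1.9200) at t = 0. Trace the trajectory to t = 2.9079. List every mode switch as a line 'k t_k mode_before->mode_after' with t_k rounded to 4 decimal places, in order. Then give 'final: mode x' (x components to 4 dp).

Mode 2: guard c·x = 3.4167 hit at Δt = 1.4722 (t = 1.4722), x⁻ = (3.4167) → reset → x⁺ = (4.0742), jump to mode 1
Mode 1: guard c·x = 5.3025 hit at Δt = 1.0891 (t = 2.5613), x⁻ = (5.3025) → reset → x⁺ = (5.3485), jump to mode 0
Mode 0: flow for 0.3466 to horizon, guard not reached → x = (7.9046)

1 1.4722 2->1
2 2.5613 1->0
final: 0 7.9046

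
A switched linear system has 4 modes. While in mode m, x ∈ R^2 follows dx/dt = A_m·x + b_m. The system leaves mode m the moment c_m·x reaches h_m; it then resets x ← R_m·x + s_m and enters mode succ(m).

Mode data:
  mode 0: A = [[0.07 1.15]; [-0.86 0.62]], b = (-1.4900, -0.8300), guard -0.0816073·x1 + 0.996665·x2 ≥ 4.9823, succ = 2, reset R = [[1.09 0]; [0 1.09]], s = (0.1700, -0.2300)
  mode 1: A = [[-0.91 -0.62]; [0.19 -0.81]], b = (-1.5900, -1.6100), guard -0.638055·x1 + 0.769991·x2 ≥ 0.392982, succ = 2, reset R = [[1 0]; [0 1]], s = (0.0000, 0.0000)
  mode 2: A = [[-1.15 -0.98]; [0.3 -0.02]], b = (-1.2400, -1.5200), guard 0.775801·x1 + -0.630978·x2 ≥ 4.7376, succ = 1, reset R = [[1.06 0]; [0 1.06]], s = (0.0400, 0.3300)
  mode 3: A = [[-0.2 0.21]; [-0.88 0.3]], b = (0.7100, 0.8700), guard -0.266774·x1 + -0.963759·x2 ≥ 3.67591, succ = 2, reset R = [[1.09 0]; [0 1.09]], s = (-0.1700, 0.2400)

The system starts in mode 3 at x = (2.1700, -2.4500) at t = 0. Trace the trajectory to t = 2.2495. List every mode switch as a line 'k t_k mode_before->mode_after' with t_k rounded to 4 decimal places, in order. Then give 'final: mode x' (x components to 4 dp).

Mode 3: guard c·x = 3.6759 hit at Δt = 0.9777 (t = 0.9777), x⁻ = (1.7826, -4.3076) → reset → x⁺ = (1.7731, -4.4553), jump to mode 2
Mode 2: guard c·x = 4.7376 hit at Δt = 0.4209 (t = 1.3986), x⁻ = (2.1990, -4.8046) → reset → x⁺ = (2.3710, -4.7629), jump to mode 1
Mode 1: flow for 0.8509 to horizon, guard not reached → x = (1.5306, -3.1567)

1 0.9777 3->2
2 1.3986 2->1
final: 1 1.5306 -3.1567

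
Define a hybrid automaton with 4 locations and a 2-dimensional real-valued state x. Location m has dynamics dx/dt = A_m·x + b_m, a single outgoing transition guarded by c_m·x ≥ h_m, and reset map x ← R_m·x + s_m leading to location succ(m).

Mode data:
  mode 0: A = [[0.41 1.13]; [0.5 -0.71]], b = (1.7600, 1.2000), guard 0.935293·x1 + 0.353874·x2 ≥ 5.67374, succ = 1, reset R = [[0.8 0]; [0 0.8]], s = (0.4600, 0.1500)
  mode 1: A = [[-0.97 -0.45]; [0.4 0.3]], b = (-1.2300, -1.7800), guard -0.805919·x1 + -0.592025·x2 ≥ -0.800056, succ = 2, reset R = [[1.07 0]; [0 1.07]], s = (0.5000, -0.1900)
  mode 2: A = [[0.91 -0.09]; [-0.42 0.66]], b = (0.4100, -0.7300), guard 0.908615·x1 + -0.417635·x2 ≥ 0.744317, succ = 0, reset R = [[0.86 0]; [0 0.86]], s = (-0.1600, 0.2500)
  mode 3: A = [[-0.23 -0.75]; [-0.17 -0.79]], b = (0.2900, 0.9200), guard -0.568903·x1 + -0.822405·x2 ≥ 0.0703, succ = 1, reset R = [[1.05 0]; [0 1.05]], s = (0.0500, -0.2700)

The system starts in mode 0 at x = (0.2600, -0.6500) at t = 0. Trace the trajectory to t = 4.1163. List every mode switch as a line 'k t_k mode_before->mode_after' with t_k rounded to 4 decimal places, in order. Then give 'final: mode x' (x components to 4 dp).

Mode 0: guard c·x = 5.6737 hit at Δt = 1.4942 (t = 1.4942), x⁻ = (5.2827, 2.0711) → reset → x⁺ = (4.6861, 1.8069), jump to mode 1
Mode 1: guard c·x = -0.8001 hit at Δt = 1.1851 (t = 2.6793), x⁻ = (0.0956, 1.2212) → reset → x⁺ = (0.6023, 1.1167), jump to mode 2
Mode 2: guard c·x = 0.7443 hit at Δt = 0.5520 (t = 3.2313), x⁻ = (1.2231, 0.8788) → reset → x⁺ = (0.8919, 1.0058), jump to mode 0
Mode 0: flow for 0.8850 to horizon, guard not reached → x = (4.9980, 2.2874)

1 1.4942 0->1
2 2.6793 1->2
3 3.2313 2->0
final: 0 4.9980 2.2874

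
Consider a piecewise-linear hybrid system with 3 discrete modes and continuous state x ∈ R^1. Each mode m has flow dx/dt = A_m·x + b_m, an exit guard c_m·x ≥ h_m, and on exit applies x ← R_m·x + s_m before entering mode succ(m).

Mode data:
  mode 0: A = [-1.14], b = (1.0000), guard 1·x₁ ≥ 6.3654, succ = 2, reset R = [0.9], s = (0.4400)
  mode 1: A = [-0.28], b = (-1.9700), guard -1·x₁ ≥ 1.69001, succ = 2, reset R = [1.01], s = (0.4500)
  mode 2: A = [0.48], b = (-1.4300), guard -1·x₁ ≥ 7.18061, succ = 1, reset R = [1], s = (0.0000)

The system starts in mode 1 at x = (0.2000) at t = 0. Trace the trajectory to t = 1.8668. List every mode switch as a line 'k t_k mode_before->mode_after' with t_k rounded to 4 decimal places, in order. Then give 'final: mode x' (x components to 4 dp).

1 1.0812 1->2
final: 2 -3.1972

Mode 1: guard c·x = 1.6900 hit at Δt = 1.0812 (t = 1.0812), x⁻ = (-1.6900) → reset → x⁺ = (-1.2569), jump to mode 2
Mode 2: flow for 0.7856 to horizon, guard not reached → x = (-3.1972)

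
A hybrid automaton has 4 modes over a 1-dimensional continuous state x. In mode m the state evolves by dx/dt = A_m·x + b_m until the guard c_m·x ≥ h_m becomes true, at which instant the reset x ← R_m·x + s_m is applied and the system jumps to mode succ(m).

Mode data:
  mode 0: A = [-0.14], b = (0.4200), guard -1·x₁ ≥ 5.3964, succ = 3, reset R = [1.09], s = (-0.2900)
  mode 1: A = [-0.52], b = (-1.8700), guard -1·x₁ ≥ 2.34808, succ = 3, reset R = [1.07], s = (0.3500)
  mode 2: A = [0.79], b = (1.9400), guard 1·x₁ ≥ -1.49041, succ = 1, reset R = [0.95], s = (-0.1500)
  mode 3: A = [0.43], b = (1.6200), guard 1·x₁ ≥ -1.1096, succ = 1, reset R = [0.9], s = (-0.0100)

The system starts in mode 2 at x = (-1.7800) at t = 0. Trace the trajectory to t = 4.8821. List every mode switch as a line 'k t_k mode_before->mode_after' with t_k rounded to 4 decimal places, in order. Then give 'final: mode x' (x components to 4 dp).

1 0.4515 2->1
2 1.3872 1->3
3 2.5602 3->1
4 3.9623 1->3
final: 3 -1.3838

Mode 2: guard c·x = -1.4904 hit at Δt = 0.4515 (t = 0.4515), x⁻ = (-1.4904) → reset → x⁺ = (-1.5659), jump to mode 1
Mode 1: guard c·x = 2.3481 hit at Δt = 0.9357 (t = 1.3872), x⁻ = (-2.3481) → reset → x⁺ = (-2.1624), jump to mode 3
Mode 3: guard c·x = -1.1096 hit at Δt = 1.1730 (t = 2.5602), x⁻ = (-1.1096) → reset → x⁺ = (-1.0086), jump to mode 1
Mode 1: guard c·x = 2.3481 hit at Δt = 1.4021 (t = 3.9623), x⁻ = (-2.3481) → reset → x⁺ = (-2.1624), jump to mode 3
Mode 3: flow for 0.9198 to horizon, guard not reached → x = (-1.3838)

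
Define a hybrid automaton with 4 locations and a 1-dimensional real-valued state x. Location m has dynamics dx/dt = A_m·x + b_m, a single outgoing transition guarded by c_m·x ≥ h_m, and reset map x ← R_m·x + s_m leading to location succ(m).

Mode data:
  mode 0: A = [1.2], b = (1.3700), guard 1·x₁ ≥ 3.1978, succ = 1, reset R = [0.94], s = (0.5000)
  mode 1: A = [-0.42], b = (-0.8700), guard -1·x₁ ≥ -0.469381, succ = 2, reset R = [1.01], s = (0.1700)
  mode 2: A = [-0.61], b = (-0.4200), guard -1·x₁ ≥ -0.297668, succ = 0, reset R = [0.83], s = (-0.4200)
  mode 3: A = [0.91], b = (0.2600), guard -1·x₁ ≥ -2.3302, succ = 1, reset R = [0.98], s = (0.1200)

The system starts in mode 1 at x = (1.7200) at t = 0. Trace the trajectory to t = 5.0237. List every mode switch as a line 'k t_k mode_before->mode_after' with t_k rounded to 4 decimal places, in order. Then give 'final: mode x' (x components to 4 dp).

1 0.9530 1->2
2 1.4465 2->0
3 2.6961 0->1
4 4.5681 1->2
final: 2 0.3207

Mode 1: guard c·x = -0.4694 hit at Δt = 0.9530 (t = 0.9530), x⁻ = (0.4694) → reset → x⁺ = (0.6441), jump to mode 2
Mode 2: guard c·x = -0.2977 hit at Δt = 0.4935 (t = 1.4465), x⁻ = (0.2977) → reset → x⁺ = (-0.1729), jump to mode 0
Mode 0: guard c·x = 3.1978 hit at Δt = 1.2496 (t = 2.6961), x⁻ = (3.1978) → reset → x⁺ = (3.5059), jump to mode 1
Mode 1: guard c·x = -0.4694 hit at Δt = 1.8720 (t = 4.5681), x⁻ = (0.4694) → reset → x⁺ = (0.6441), jump to mode 2
Mode 2: flow for 0.4556 to horizon, guard not reached → x = (0.3207)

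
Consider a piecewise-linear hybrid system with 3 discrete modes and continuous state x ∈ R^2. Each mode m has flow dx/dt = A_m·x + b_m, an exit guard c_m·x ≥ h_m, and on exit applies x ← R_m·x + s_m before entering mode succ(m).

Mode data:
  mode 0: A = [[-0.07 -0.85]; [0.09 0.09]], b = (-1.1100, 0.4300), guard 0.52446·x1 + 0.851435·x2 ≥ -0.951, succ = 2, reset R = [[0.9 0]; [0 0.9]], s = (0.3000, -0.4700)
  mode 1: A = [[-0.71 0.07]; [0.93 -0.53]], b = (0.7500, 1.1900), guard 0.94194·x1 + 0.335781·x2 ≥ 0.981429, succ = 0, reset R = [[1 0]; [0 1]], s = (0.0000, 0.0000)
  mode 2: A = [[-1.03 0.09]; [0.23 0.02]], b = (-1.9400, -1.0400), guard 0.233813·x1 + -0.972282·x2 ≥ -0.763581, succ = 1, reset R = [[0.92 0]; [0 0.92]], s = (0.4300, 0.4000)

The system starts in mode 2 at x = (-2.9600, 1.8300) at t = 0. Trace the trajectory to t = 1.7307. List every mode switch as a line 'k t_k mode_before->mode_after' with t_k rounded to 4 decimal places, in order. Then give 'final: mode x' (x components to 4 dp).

Mode 2: guard c·x = -0.7636 hit at Δt = 0.9878 (t = 0.9878), x⁻ = (-2.2226, 0.2509) → reset → x⁺ = (-1.6148, 0.6308), jump to mode 1
Mode 1: flow for 0.7429 to horizon, guard not reached → x = (-0.4976, 0.6017)

1 0.9878 2->1
final: 1 -0.4976 0.6017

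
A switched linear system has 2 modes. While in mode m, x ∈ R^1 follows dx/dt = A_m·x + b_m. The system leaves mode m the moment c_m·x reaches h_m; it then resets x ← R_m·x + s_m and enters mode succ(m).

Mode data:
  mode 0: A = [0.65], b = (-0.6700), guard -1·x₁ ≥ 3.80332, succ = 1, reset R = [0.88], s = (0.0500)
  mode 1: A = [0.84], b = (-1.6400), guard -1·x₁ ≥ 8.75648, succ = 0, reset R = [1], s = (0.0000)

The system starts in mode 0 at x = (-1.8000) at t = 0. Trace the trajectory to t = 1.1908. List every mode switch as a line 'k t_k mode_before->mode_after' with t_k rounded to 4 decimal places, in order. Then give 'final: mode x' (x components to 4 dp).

1 0.8233 0->1
final: 1 -5.1954

Mode 0: guard c·x = 3.8033 hit at Δt = 0.8233 (t = 0.8233), x⁻ = (-3.8033) → reset → x⁺ = (-3.2969), jump to mode 1
Mode 1: flow for 0.3675 to horizon, guard not reached → x = (-5.1954)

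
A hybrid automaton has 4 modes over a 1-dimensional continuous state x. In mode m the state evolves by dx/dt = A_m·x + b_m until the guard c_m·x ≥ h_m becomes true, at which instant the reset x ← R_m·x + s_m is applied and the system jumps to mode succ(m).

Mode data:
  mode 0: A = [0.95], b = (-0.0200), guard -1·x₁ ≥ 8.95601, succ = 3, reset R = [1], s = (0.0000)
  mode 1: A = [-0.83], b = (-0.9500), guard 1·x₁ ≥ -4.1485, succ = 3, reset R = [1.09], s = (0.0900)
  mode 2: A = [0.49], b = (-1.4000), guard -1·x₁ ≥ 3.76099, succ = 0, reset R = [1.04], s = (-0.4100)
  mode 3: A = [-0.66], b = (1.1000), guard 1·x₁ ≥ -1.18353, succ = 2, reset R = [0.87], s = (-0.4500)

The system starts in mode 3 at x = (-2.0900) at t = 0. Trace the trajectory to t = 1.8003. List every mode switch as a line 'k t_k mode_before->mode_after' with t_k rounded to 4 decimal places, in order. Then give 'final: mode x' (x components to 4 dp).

1 0.4184 3->2
2 1.2810 2->0
final: 0 -7.0909

Mode 3: guard c·x = -1.1835 hit at Δt = 0.4184 (t = 0.4184), x⁻ = (-1.1835) → reset → x⁺ = (-1.4797), jump to mode 2
Mode 2: guard c·x = 3.7610 hit at Δt = 0.8626 (t = 1.2810), x⁻ = (-3.7610) → reset → x⁺ = (-4.3214), jump to mode 0
Mode 0: flow for 0.5193 to horizon, guard not reached → x = (-7.0909)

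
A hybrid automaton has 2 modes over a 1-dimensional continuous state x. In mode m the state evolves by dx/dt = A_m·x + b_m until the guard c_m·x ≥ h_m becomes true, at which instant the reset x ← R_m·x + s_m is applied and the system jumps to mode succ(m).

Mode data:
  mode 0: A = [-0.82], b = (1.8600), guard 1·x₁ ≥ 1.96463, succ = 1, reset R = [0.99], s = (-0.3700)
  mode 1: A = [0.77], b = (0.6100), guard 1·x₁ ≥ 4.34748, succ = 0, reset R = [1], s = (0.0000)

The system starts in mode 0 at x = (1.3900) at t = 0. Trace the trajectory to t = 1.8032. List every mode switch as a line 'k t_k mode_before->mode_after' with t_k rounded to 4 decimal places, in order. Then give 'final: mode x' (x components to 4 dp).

1 1.2952 0->1
final: 1 2.7082

Mode 0: guard c·x = 1.9646 hit at Δt = 1.2952 (t = 1.2952), x⁻ = (1.9646) → reset → x⁺ = (1.5750), jump to mode 1
Mode 1: flow for 0.5080 to horizon, guard not reached → x = (2.7082)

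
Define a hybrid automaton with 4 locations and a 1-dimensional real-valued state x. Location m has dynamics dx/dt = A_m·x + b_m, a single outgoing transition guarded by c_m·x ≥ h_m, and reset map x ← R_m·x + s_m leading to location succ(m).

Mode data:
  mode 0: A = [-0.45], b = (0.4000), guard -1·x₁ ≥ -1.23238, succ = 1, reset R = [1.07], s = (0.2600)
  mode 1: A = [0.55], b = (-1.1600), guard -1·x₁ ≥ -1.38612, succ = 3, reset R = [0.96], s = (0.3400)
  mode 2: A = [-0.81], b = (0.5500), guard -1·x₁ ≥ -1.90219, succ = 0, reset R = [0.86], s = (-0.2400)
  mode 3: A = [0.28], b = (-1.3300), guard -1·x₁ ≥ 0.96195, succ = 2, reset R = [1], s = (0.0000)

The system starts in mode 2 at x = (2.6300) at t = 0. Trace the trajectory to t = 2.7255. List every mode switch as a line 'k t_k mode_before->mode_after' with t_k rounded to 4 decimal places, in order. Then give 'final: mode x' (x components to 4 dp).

1 0.5764 2->0
2 1.4416 0->1
3 2.0046 1->3
final: 3 0.9819

Mode 2: guard c·x = -1.9022 hit at Δt = 0.5764 (t = 0.5764), x⁻ = (1.9022) → reset → x⁺ = (1.3959), jump to mode 0
Mode 0: guard c·x = -1.2324 hit at Δt = 0.8652 (t = 1.4416), x⁻ = (1.2324) → reset → x⁺ = (1.5786), jump to mode 1
Mode 1: guard c·x = -1.3861 hit at Δt = 0.5630 (t = 2.0046), x⁻ = (1.3861) → reset → x⁺ = (1.6707), jump to mode 3
Mode 3: flow for 0.7209 to horizon, guard not reached → x = (0.9819)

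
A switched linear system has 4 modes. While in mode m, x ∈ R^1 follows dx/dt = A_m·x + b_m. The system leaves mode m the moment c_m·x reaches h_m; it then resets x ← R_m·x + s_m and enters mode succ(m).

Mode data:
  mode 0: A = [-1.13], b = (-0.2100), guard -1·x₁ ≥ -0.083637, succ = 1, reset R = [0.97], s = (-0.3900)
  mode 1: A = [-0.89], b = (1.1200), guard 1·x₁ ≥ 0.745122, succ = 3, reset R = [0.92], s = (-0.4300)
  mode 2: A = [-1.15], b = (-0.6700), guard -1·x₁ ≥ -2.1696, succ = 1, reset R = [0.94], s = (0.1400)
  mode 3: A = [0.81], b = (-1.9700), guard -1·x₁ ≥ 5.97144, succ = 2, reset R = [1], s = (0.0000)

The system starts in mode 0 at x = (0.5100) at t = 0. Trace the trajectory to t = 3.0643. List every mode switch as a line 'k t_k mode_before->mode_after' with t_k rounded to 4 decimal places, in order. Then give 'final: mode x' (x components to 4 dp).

Mode 0: guard c·x = -0.0836 hit at Δt = 0.8395 (t = 0.8395), x⁻ = (0.0836) → reset → x⁺ = (-0.3089), jump to mode 1
Mode 1: guard c·x = 0.7451 hit at Δt = 1.2542 (t = 2.0937), x⁻ = (0.7451) → reset → x⁺ = (0.2555), jump to mode 3
Mode 3: flow for 0.9706 to horizon, guard not reached → x = (-2.3455)

1 0.8395 0->1
2 2.0937 1->3
final: 3 -2.3455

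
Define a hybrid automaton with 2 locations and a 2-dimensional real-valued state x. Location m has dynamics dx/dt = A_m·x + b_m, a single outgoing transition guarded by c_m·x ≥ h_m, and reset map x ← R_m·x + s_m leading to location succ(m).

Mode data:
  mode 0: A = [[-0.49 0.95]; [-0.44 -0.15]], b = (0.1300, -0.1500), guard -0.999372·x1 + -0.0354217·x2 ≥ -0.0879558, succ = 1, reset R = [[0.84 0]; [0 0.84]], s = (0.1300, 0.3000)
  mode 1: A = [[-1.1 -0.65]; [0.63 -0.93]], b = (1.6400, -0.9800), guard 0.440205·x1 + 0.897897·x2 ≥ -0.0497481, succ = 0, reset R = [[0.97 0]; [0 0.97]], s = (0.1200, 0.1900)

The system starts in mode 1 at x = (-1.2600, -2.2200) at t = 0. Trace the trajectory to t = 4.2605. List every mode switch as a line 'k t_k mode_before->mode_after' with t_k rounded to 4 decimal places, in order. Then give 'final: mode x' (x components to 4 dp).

Mode 1: guard c·x = -0.0497 hit at Δt = 1.4982 (t = 1.4982), x⁻ = (1.6223, -0.8507) → reset → x⁺ = (1.6936, -0.6352), jump to mode 0
Mode 0: guard c·x = -0.0880 hit at Δt = 1.2826 (t = 2.7808), x⁻ = (0.1283, -1.1370) → reset → x⁺ = (0.2378, -0.6551), jump to mode 1
Mode 1: guard c·x = -0.0497 hit at Δt = 0.6847 (t = 3.4655), x⁻ = (1.1037, -0.5965) → reset → x⁺ = (1.1906, -0.3886), jump to mode 0
Mode 0: flow for 0.7950 to horizon, guard not reached → x = (0.5186, -0.7369)

1 1.4982 1->0
2 2.7808 0->1
3 3.4655 1->0
final: 0 0.5186 -0.7369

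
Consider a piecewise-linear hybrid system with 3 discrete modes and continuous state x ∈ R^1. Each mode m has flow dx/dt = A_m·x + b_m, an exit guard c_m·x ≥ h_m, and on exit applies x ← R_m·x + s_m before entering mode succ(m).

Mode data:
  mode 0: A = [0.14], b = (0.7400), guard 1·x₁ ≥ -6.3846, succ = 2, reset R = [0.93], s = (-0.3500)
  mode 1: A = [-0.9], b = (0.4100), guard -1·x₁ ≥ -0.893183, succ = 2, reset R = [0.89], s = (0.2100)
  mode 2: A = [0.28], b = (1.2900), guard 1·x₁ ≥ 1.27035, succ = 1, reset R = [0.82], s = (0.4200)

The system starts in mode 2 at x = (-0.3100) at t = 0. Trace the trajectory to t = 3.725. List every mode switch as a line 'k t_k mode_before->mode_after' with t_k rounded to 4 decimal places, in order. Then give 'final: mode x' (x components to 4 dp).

1 1.1185 2->1
2 2.0435 1->2
3 2.2085 2->1
4 3.1335 1->2
5 3.2986 2->1
final: 1 1.1410

Mode 2: guard c·x = 1.2704 hit at Δt = 1.1185 (t = 1.1185), x⁻ = (1.2704) → reset → x⁺ = (1.4617), jump to mode 1
Mode 1: guard c·x = -0.8932 hit at Δt = 0.9250 (t = 2.0435), x⁻ = (0.8932) → reset → x⁺ = (1.0049), jump to mode 2
Mode 2: guard c·x = 1.2704 hit at Δt = 0.1650 (t = 2.2085), x⁻ = (1.2704) → reset → x⁺ = (1.4617), jump to mode 1
Mode 1: guard c·x = -0.8932 hit at Δt = 0.9250 (t = 3.1335), x⁻ = (0.8932) → reset → x⁺ = (1.0049), jump to mode 2
Mode 2: guard c·x = 1.2704 hit at Δt = 0.1650 (t = 3.2986), x⁻ = (1.2704) → reset → x⁺ = (1.4617), jump to mode 1
Mode 1: flow for 0.4264 to horizon, guard not reached → x = (1.1410)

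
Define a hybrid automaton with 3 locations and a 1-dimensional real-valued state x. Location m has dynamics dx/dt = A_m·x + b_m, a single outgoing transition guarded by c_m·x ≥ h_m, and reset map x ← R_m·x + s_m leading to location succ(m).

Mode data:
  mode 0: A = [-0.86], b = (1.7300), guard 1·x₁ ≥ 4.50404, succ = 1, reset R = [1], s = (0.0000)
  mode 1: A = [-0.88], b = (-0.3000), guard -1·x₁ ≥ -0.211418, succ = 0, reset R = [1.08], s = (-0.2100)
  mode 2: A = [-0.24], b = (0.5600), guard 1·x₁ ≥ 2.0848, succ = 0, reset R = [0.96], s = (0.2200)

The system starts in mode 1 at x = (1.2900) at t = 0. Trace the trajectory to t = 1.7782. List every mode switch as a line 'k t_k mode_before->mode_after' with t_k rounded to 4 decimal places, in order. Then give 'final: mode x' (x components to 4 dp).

1 1.2304 1->0
final: 0 0.7672

Mode 1: guard c·x = -0.2114 hit at Δt = 1.2304 (t = 1.2304), x⁻ = (0.2114) → reset → x⁺ = (0.0183), jump to mode 0
Mode 0: flow for 0.5478 to horizon, guard not reached → x = (0.7672)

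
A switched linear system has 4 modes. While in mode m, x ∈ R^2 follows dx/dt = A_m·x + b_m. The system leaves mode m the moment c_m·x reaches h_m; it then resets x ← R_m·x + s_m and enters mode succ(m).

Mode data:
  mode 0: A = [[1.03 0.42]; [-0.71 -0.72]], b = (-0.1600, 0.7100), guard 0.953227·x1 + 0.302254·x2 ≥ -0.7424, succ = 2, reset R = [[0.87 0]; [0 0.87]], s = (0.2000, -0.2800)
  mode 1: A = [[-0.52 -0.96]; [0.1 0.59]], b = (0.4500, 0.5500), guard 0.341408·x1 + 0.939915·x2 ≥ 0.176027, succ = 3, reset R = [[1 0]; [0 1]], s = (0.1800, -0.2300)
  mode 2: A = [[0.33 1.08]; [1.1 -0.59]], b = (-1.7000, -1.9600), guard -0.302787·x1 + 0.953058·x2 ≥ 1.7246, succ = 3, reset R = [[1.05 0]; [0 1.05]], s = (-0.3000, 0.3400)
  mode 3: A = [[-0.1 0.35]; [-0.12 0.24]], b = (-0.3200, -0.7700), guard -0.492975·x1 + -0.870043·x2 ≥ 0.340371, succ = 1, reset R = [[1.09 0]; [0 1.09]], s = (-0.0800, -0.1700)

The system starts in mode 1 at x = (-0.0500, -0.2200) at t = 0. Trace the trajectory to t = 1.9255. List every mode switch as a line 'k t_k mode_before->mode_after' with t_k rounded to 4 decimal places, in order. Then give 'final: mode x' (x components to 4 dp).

1 0.6199 1->3
2 1.0543 3->1
final: 1 0.8394 -0.5326

Mode 1: guard c·x = 0.1760 hit at Δt = 0.6199 (t = 0.6199), x⁻ = (0.2335, 0.1025) → reset → x⁺ = (0.4135, -0.1275), jump to mode 3
Mode 3: guard c·x = 0.3404 hit at Δt = 0.4344 (t = 1.0543), x⁻ = (0.2125, -0.5116) → reset → x⁺ = (0.1516, -0.7276), jump to mode 1
Mode 1: flow for 0.8712 to horizon, guard not reached → x = (0.8394, -0.5326)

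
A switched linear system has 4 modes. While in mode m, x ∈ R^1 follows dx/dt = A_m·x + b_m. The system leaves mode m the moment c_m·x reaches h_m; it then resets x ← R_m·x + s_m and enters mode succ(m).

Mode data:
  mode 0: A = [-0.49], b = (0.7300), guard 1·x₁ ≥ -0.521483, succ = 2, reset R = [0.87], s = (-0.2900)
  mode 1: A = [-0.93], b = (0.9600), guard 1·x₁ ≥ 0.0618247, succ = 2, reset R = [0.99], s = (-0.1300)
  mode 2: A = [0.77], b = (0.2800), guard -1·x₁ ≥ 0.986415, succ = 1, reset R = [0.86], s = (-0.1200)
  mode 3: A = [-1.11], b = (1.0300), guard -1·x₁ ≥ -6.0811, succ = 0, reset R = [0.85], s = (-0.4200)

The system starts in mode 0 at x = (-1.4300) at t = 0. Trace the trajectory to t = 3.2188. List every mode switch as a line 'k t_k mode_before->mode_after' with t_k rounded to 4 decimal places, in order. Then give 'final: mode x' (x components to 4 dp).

1 0.7607 0->2
2 1.4021 2->1
3 2.1800 1->2
final: 2 0.2925

Mode 0: guard c·x = -0.5215 hit at Δt = 0.7607 (t = 0.7607), x⁻ = (-0.5215) → reset → x⁺ = (-0.7437), jump to mode 2
Mode 2: guard c·x = 0.9864 hit at Δt = 0.6414 (t = 1.4021), x⁻ = (-0.9864) → reset → x⁺ = (-0.9683), jump to mode 1
Mode 1: guard c·x = 0.0618 hit at Δt = 0.7779 (t = 2.1800), x⁻ = (0.0618) → reset → x⁺ = (-0.0688), jump to mode 2
Mode 2: flow for 1.0388 to horizon, guard not reached → x = (0.2925)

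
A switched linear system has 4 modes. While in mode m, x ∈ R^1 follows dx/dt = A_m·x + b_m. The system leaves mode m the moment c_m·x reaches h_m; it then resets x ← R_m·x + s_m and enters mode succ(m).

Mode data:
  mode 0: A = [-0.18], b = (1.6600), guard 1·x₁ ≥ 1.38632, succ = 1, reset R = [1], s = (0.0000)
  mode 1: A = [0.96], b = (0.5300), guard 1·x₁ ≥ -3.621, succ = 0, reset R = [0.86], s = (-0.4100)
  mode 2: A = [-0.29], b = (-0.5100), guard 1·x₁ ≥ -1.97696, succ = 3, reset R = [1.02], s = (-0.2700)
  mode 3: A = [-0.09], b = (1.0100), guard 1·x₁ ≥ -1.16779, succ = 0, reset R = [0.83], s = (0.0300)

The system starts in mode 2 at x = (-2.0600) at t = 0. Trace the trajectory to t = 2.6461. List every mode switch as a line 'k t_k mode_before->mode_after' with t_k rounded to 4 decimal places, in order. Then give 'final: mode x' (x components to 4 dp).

Mode 2: guard c·x = -1.9770 hit at Δt = 1.1114 (t = 1.1114), x⁻ = (-1.9770) → reset → x⁺ = (-2.2865), jump to mode 3
Mode 3: guard c·x = -1.1678 hit at Δt = 0.9605 (t = 2.0719), x⁻ = (-1.1678) → reset → x⁺ = (-0.9393), jump to mode 0
Mode 0: flow for 0.5742 to horizon, guard not reached → x = (0.0585)

1 1.1114 2->3
2 2.0719 3->0
final: 0 0.0585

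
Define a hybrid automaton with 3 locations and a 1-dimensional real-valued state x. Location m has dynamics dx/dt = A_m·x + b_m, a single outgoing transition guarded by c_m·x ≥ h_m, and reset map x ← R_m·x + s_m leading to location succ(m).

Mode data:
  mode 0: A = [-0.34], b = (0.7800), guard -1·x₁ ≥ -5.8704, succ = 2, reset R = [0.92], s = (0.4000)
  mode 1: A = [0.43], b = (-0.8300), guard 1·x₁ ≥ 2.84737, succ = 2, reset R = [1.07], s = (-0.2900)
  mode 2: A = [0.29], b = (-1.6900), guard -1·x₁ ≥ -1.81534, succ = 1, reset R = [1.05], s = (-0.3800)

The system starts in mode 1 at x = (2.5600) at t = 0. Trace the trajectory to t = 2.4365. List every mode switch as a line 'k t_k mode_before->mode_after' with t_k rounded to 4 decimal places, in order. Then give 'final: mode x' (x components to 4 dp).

1 0.8742 1->2
2 1.7962 2->1
final: 1 1.3980

Mode 1: guard c·x = 2.8474 hit at Δt = 0.8742 (t = 0.8742), x⁻ = (2.8474) → reset → x⁺ = (2.7567), jump to mode 2
Mode 2: guard c·x = -1.8153 hit at Δt = 0.9220 (t = 1.7962), x⁻ = (1.8153) → reset → x⁺ = (1.5261), jump to mode 1
Mode 1: flow for 0.6403 to horizon, guard not reached → x = (1.3980)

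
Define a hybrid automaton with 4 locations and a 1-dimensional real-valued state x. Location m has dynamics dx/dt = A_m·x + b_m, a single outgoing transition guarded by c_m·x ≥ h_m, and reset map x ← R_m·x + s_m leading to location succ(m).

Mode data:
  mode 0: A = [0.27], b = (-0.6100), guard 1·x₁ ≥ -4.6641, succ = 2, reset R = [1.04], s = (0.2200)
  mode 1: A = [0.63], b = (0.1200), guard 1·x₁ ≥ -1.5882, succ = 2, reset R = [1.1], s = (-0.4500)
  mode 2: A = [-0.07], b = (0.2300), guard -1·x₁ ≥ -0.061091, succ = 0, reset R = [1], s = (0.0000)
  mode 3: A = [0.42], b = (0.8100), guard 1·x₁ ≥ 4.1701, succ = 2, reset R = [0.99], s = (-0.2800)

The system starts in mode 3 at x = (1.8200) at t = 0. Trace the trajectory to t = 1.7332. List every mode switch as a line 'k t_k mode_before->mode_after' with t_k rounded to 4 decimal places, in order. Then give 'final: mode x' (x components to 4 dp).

1 1.1588 3->2
final: 2 3.8262

Mode 3: guard c·x = 4.1701 hit at Δt = 1.1588 (t = 1.1588), x⁻ = (4.1701) → reset → x⁺ = (3.8484), jump to mode 2
Mode 2: flow for 0.5744 to horizon, guard not reached → x = (3.8262)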